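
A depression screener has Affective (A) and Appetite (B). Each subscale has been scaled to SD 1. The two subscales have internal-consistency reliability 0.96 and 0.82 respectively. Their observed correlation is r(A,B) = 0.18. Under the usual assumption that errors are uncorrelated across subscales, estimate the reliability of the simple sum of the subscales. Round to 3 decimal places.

Var(A+B) = 2 + 2·[0.18] = 2 + 0.36 = 2.36.
Under uncorrelated errors the observed covariances equal the true-score covariances, so only the own-variance terms attenuate.
True-score variance = [0.96 + 0.82] + 0.36 = 1.78 + 0.36 = 2.14.
Reliability = 2.14 / 2.36 = 0.907.

0.907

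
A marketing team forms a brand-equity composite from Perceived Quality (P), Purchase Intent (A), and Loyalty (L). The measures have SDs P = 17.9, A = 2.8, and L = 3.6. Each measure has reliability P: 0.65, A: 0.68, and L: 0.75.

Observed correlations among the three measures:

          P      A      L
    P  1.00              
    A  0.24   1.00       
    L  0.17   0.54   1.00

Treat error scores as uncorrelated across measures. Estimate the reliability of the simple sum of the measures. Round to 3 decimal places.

Var(P+A+L) = 17.9² + 2.8² + 3.6² + 2·[17.9·2.8·0.24 + 17.9·3.6·0.17 + 2.8·3.6·0.54] = 341.21 + 56.8536 = 398.064.
Because errors are independent across components, Cov(Tᵢ,Tⱼ) = Cov(Xᵢ,Xⱼ); the off-diagonal part of the true-score variance is the same as above.
True-score variance = [17.9²·0.65 + 2.8²·0.68 + 3.6²·0.75] + 56.8536 = 223.318 + 56.8536 = 280.171.
Reliability = 280.171 / 398.064 = 0.704.

0.704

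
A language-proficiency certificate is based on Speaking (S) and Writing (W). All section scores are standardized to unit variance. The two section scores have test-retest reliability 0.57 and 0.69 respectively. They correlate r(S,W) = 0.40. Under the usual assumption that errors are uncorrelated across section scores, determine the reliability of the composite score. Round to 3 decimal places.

Var(S+W) = 2 + 2·[0.40] = 2 + 0.8 = 2.8.
Under uncorrelated errors the observed covariances equal the true-score covariances, so only the own-variance terms attenuate.
True-score variance = [0.57 + 0.69] + 0.8 = 1.26 + 0.8 = 2.06.
Reliability = 2.06 / 2.8 = 0.736.

0.736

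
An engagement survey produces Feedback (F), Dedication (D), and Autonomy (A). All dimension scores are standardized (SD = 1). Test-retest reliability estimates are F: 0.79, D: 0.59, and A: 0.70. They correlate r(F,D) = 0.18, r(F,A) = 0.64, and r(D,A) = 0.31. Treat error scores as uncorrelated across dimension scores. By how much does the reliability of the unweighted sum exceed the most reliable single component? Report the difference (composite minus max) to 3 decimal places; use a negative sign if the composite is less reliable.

0.035

Var(sum) = 3 + 2.26 = 5.26; true-score variance = 2.08 + 2.26 = 4.34; composite reliability = 0.8251.
Max component reliability = 0.7900.
Difference = 0.8251 − 0.7900 = 0.035.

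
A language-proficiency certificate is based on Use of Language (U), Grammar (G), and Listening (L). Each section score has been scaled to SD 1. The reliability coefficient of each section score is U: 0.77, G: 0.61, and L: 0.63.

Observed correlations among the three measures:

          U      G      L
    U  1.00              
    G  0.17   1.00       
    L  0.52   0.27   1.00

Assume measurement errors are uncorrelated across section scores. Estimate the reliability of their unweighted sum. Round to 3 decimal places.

Var(U+G+L) = 3 + 2·[0.17 + 0.52 + 0.27] = 3 + 1.92 = 4.92.
With uncorrelated errors the cross-covariances are all true-score covariance, so they carry over unchanged; only the diagonal terms shrink to ρᵢσᵢ².
True-score variance = [0.77 + 0.61 + 0.63] + 1.92 = 2.01 + 1.92 = 3.93.
Reliability = 3.93 / 4.92 = 0.799.

0.799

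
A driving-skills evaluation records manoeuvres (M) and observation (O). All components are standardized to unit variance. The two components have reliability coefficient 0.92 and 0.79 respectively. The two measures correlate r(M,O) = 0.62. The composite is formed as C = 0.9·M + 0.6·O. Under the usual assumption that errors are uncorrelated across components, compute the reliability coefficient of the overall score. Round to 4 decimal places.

Var(C) = 0.9² + 0.6² + 2·[0.54·0.62] = 1.17 + 0.6696 = 1.8396.
Because errors are independent across components, Cov(Tᵢ,Tⱼ) = Cov(Xᵢ,Xⱼ); the off-diagonal part of the true-score variance is the same as above.
True-score variance = [0.9²·0.92 + 0.6²·0.79] + 0.6696 = 1.0296 + 0.6696 = 1.6992.
Reliability = 1.6992 / 1.8396 = 0.9237.

0.9237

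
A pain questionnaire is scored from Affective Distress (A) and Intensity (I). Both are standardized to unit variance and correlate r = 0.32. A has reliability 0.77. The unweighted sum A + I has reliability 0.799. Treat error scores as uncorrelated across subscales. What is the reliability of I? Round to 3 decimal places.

Var(A+I) = 2 + 2·0.32 = 2.640.
True-score variance = ρ_A + ρ_I + 2·0.32, so 0.799 = (0.77 + ρ_I + 0.64) / 2.640.
ρ_I = 0.799·2.640 − 0.77 − 0.64 = 0.699.

0.699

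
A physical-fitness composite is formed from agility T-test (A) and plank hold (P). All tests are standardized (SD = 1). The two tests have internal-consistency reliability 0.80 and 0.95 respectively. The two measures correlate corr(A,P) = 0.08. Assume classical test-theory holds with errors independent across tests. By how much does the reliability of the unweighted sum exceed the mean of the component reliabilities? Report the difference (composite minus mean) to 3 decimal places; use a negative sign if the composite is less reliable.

0.009

Var(sum) = 2 + 0.16 = 2.16; true-score variance = 1.75 + 0.16 = 1.91; composite reliability = 0.8843.
Mean component reliability = 0.8750.
Difference = 0.8843 − 0.8750 = 0.009.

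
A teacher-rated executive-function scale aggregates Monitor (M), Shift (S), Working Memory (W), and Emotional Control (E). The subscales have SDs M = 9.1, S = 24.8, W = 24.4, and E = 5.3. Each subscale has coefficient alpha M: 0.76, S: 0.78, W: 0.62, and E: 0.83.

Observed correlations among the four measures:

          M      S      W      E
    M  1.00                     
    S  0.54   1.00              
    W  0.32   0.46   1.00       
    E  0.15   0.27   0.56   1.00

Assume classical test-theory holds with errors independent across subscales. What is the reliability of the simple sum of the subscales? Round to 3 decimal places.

0.845

Var(M+S+W+E) = 9.1² + 24.8² + 24.4² + 5.3² + 2·[9.1·24.8·0.54 + 9.1·24.4·0.32 + 9.1·5.3·0.15 + 24.8·24.4·0.46 + 24.8·5.3·0.27 + 24.4·5.3·0.56] = 1321.3 + 1172.84 = 2494.14.
Because errors are independent across components, Cov(Tᵢ,Tⱼ) = Cov(Xᵢ,Xⱼ); the off-diagonal part of the true-score variance is the same as above.
True-score variance = [9.1²·0.76 + 24.8²·0.78 + 24.4²·0.62 + 5.3²·0.83] + 1172.84 = 935.105 + 1172.84 = 2107.94.
Reliability = 2107.94 / 2494.14 = 0.845.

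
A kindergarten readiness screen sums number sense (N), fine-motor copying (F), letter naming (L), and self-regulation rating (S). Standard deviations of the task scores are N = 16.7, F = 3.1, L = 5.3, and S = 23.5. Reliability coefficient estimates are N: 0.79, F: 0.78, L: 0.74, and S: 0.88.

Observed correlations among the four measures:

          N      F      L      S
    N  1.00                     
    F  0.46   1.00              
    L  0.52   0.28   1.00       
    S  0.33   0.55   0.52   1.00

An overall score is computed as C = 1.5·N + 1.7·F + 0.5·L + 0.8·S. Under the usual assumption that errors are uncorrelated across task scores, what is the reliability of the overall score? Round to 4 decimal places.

Var(C) = 1.5²·16.7² + 1.7²·3.1² + 0.5²·5.3² + 0.8²·23.5² + 2·[2.55·16.7·3.1·0.46 + 0.75·16.7·5.3·0.52 + 1.2·16.7·23.5·0.33 + 0.85·3.1·5.3·0.28 + 1.36·3.1·23.5·0.55 + 0.4·5.3·23.5·0.52] = 1015.74 + 669.928 = 1685.67.
With uncorrelated errors the cross-covariances are all true-score covariance, so they carry over unchanged; only the diagonal terms shrink to ρᵢσᵢ².
True-score variance = [1.5²·16.7²·0.79 + 1.7²·3.1²·0.78 + 0.5²·5.3²·0.74 + 0.8²·23.5²·0.88] + 669.928 = 833.614 + 669.928 = 1503.54.
Reliability = 1503.54 / 1685.67 = 0.8920.

0.8920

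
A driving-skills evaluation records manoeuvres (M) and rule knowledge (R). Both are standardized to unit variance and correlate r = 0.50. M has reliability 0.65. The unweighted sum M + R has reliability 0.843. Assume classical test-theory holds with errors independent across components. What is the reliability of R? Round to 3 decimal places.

0.879

Var(M+R) = 2 + 2·0.50 = 3.000.
True-score variance = ρ_M + ρ_R + 2·0.50, so 0.843 = (0.65 + ρ_R + 1.00) / 3.000.
ρ_R = 0.843·3.000 − 0.65 − 1.00 = 0.879.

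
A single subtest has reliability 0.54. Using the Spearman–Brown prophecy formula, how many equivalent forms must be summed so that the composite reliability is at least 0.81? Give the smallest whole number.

k ≥ ρ*(1−ρ₁)/(ρ₁(1−ρ*)) = 0.81·0.46 / (0.54·0.19) = 3.632.
Smallest integer k = 4.

4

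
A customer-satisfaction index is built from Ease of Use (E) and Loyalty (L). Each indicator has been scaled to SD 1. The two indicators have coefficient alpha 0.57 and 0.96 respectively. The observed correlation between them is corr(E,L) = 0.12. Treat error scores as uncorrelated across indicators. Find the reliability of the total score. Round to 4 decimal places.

0.7902

Var(E+L) = 2 + 2·[0.12] = 2 + 0.24 = 2.24.
Because errors are independent across components, Cov(Tᵢ,Tⱼ) = Cov(Xᵢ,Xⱼ); the off-diagonal part of the true-score variance is the same as above.
True-score variance = [0.57 + 0.96] + 0.24 = 1.53 + 0.24 = 1.77.
Reliability = 1.77 / 2.24 = 0.7902.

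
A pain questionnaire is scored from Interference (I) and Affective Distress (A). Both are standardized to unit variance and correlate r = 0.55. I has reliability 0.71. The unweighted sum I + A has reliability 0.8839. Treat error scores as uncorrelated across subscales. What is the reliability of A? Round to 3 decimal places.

Var(I+A) = 2 + 2·0.55 = 3.100.
True-score variance = ρ_I + ρ_A + 2·0.55, so 0.8839 = (0.71 + ρ_A + 1.10) / 3.100.
ρ_A = 0.8839·3.100 − 0.71 − 1.10 = 0.930.

0.930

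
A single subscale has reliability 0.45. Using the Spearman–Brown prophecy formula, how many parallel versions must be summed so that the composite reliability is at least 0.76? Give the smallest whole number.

4

k ≥ ρ*(1−ρ₁)/(ρ₁(1−ρ*)) = 0.76·0.55 / (0.45·0.24) = 3.870.
Smallest integer k = 4.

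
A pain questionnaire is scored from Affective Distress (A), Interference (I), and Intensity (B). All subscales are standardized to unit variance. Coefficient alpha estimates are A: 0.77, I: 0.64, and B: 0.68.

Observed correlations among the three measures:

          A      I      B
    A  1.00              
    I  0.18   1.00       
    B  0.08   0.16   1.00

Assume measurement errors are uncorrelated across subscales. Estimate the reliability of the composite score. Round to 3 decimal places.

0.763

Var(A+I+B) = 3 + 2·[0.18 + 0.08 + 0.16] = 3 + 0.84 = 3.84.
Under uncorrelated errors the observed covariances equal the true-score covariances, so only the own-variance terms attenuate.
True-score variance = [0.77 + 0.64 + 0.68] + 0.84 = 2.09 + 0.84 = 2.93.
Reliability = 2.93 / 3.84 = 0.763.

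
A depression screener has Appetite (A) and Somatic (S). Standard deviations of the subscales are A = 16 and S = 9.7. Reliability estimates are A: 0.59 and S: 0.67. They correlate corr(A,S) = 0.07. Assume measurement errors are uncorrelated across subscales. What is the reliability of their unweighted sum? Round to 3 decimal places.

0.634

Var(A+S) = 16² + 9.7² + 2·[16·9.7·0.07] = 350.09 + 21.728 = 371.818.
With uncorrelated errors the cross-covariances are all true-score covariance, so they carry over unchanged; only the diagonal terms shrink to ρᵢσᵢ².
True-score variance = [16²·0.59 + 9.7²·0.67] + 21.728 = 214.08 + 21.728 = 235.808.
Reliability = 235.808 / 371.818 = 0.634.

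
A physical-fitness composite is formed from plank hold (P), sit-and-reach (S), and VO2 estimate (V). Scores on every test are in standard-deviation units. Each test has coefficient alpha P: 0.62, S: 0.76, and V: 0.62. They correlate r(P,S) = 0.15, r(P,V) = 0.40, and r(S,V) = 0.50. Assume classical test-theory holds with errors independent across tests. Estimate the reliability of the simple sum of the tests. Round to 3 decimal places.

0.804

Var(P+S+V) = 3 + 2·[0.15 + 0.40 + 0.50] = 3 + 2.1 = 5.1.
With uncorrelated errors the cross-covariances are all true-score covariance, so they carry over unchanged; only the diagonal terms shrink to ρᵢσᵢ².
True-score variance = [0.62 + 0.76 + 0.62] + 2.1 = 2 + 2.1 = 4.1.
Reliability = 4.1 / 5.1 = 0.804.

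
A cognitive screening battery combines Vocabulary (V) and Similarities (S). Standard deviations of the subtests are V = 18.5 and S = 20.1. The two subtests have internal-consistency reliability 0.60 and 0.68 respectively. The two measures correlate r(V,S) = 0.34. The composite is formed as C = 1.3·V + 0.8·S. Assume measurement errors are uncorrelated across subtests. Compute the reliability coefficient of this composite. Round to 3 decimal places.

Var(C) = 1.3²·18.5² + 0.8²·20.1² + 2·[1.04·18.5·20.1·0.34] = 836.969 + 262.972 = 1099.94.
Under uncorrelated errors the observed covariances equal the true-score covariances, so only the own-variance terms attenuate.
True-score variance = [1.3²·18.5²·0.60 + 0.8²·20.1²·0.68] + 262.972 = 522.867 + 262.972 = 785.839.
Reliability = 785.839 / 1099.94 = 0.714.

0.714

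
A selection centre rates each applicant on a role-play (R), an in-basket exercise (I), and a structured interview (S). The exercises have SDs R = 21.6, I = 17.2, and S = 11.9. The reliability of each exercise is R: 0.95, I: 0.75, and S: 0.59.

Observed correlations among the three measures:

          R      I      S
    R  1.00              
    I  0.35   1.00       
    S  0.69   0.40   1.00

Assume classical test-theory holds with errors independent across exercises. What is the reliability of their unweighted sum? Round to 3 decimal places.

0.908

Var(R+I+S) = 21.6² + 17.2² + 11.9² + 2·[21.6·17.2·0.35 + 21.6·11.9·0.69 + 17.2·11.9·0.40] = 904.01 + 778.523 = 1682.53.
Because errors are independent across components, Cov(Tᵢ,Tⱼ) = Cov(Xᵢ,Xⱼ); the off-diagonal part of the true-score variance is the same as above.
True-score variance = [21.6²·0.95 + 17.2²·0.75 + 11.9²·0.59] + 778.523 = 748.662 + 778.523 = 1527.19.
Reliability = 1527.19 / 1682.53 = 0.908.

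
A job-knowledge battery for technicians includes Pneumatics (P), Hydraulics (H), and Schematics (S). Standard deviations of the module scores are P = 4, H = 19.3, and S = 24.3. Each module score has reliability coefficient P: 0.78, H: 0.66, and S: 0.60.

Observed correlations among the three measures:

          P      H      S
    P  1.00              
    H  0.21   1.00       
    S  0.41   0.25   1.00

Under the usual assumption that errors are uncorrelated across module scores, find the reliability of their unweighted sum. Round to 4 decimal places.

0.7236

Var(P+H+S) = 4² + 19.3² + 24.3² + 2·[4·19.3·0.21 + 4·24.3·0.41 + 19.3·24.3·0.25] = 978.98 + 346.623 = 1325.6.
Because errors are independent across components, Cov(Tᵢ,Tⱼ) = Cov(Xᵢ,Xⱼ); the off-diagonal part of the true-score variance is the same as above.
True-score variance = [4²·0.78 + 19.3²·0.66 + 24.3²·0.60] + 346.623 = 612.617 + 346.623 = 959.24.
Reliability = 959.24 / 1325.6 = 0.7236.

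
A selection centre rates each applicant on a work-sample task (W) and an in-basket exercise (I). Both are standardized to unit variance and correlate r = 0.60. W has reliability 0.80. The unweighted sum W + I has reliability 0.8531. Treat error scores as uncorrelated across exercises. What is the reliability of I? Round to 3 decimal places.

Var(W+I) = 2 + 2·0.60 = 3.200.
True-score variance = ρ_W + ρ_I + 2·0.60, so 0.8531 = (0.80 + ρ_I + 1.20) / 3.200.
ρ_I = 0.8531·3.200 − 0.80 − 1.20 = 0.730.

0.730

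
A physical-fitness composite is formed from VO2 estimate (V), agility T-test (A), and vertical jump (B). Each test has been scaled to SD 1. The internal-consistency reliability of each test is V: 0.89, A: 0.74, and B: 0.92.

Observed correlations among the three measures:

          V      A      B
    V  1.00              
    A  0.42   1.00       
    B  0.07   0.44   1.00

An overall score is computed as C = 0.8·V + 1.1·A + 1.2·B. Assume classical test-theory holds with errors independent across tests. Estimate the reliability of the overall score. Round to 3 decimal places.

Var(C) = 0.8² + 1.1² + 1.2² + 2·[0.88·0.42 + 0.96·0.07 + 1.32·0.44] = 3.29 + 2.0352 = 5.3252.
Under uncorrelated errors the observed covariances equal the true-score covariances, so only the own-variance terms attenuate.
True-score variance = [0.8²·0.89 + 1.1²·0.74 + 1.2²·0.92] + 2.0352 = 2.7898 + 2.0352 = 4.825.
Reliability = 4.825 / 5.3252 = 0.906.

0.906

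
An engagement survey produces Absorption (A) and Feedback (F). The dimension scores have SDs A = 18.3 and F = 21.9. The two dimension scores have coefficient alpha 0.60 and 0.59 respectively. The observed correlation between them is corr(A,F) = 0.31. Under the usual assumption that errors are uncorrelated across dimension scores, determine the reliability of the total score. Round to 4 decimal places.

Var(A+F) = 18.3² + 21.9² + 2·[18.3·21.9·0.31] = 814.5 + 248.477 = 1062.98.
Under uncorrelated errors the observed covariances equal the true-score covariances, so only the own-variance terms attenuate.
True-score variance = [18.3²·0.60 + 21.9²·0.59] + 248.477 = 483.904 + 248.477 = 732.381.
Reliability = 732.381 / 1062.98 = 0.6890.

0.6890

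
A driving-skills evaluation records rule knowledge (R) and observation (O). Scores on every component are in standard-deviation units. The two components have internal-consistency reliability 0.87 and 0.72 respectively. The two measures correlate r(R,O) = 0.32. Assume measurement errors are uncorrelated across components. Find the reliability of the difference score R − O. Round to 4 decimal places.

0.6985

Var(R−O) = 1 + 1 − 2·0.32 = 2 − 0.64 = 1.36.
With uncorrelated errors the cross-covariances are all true-score covariance, so they carry over unchanged; only the diagonal terms shrink to ρᵢσᵢ².
True-score variance = [0.87 + 0.72] − 0.64 = 1.59 − 0.64 = 0.95.
Reliability = 0.95 / 1.36 = 0.6985.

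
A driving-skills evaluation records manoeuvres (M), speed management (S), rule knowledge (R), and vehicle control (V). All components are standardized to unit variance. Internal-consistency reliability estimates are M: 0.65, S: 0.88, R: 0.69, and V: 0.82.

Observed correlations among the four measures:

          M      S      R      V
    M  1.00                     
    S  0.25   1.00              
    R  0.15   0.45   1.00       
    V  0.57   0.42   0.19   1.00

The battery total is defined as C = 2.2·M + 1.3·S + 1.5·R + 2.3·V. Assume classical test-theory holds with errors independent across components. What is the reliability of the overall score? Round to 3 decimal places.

0.873

Var(C) = 2.2² + 1.3² + 1.5² + 2.3² + 2·[2.86·0.25 + 3.3·0.15 + 5.06·0.57 + 1.95·0.45 + 2.99·0.42 + 3.45·0.19] = 14.07 + 13.766 = 27.836.
With uncorrelated errors the cross-covariances are all true-score covariance, so they carry over unchanged; only the diagonal terms shrink to ρᵢσᵢ².
True-score variance = [2.2²·0.65 + 1.3²·0.88 + 1.5²·0.69 + 2.3²·0.82] + 13.766 = 10.5235 + 13.766 = 24.2895.
Reliability = 24.2895 / 27.836 = 0.873.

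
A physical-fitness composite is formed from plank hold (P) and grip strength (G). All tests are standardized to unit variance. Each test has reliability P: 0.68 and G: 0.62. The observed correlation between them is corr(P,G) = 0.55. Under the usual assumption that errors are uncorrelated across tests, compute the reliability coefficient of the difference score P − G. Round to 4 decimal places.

0.2222

Var(P−G) = 1 + 1 − 2·0.55 = 2 − 1.1 = 0.9.
Because errors are independent across components, Cov(Tᵢ,Tⱼ) = Cov(Xᵢ,Xⱼ); the off-diagonal part of the true-score variance is the same as above.
True-score variance = [0.68 + 0.62] − 1.1 = 1.3 − 1.1 = 0.2.
Reliability = 0.2 / 0.9 = 0.2222.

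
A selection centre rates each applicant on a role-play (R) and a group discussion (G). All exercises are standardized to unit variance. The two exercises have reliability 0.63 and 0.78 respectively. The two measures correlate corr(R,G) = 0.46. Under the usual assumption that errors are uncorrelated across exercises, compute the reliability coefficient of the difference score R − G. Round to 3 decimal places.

Var(R−G) = 1 + 1 − 2·0.46 = 2 − 0.92 = 1.08.
Under uncorrelated errors the observed covariances equal the true-score covariances, so only the own-variance terms attenuate.
True-score variance = [0.63 + 0.78] − 0.92 = 1.41 − 0.92 = 0.49.
Reliability = 0.49 / 1.08 = 0.454.

0.454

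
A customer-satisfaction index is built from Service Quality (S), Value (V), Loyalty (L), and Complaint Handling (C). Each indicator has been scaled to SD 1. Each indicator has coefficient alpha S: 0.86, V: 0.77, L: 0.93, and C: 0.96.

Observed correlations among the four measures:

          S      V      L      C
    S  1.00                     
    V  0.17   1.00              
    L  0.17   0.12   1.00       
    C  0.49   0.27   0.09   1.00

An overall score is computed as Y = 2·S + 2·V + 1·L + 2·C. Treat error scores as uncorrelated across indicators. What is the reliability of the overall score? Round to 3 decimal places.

0.922

Var(Y) = 2² + 2² + 1 + 2² + 2·[4·0.17 + 2·0.17 + 4·0.49 + 2·0.12 + 4·0.27 + 2·0.09] = 13 + 8.96 = 21.96.
Under uncorrelated errors the observed covariances equal the true-score covariances, so only the own-variance terms attenuate.
True-score variance = [2²·0.86 + 2²·0.77 + 0.93 + 2²·0.96] + 8.96 = 11.29 + 8.96 = 20.25.
Reliability = 20.25 / 21.96 = 0.922.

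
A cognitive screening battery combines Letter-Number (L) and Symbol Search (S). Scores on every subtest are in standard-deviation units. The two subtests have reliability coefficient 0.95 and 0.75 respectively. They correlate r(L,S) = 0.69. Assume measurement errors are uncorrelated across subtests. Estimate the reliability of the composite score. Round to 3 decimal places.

Var(L+S) = 2 + 2·[0.69] = 2 + 1.38 = 3.38.
Under uncorrelated errors the observed covariances equal the true-score covariances, so only the own-variance terms attenuate.
True-score variance = [0.95 + 0.75] + 1.38 = 1.7 + 1.38 = 3.08.
Reliability = 3.08 / 3.38 = 0.911.

0.911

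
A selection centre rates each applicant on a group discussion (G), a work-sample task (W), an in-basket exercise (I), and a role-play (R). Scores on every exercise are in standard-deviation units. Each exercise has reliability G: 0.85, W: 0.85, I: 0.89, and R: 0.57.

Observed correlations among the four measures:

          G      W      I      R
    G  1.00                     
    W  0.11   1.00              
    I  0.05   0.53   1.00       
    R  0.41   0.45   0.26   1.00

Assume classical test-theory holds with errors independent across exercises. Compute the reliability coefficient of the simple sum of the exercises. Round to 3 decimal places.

Var(G+W+I+R) = 4 + 2·[0.11 + 0.05 + 0.41 + 0.53 + 0.45 + 0.26] = 4 + 3.62 = 7.62.
With uncorrelated errors the cross-covariances are all true-score covariance, so they carry over unchanged; only the diagonal terms shrink to ρᵢσᵢ².
True-score variance = [0.85 + 0.85 + 0.89 + 0.57] + 3.62 = 3.16 + 3.62 = 6.78.
Reliability = 6.78 / 7.62 = 0.890.

0.890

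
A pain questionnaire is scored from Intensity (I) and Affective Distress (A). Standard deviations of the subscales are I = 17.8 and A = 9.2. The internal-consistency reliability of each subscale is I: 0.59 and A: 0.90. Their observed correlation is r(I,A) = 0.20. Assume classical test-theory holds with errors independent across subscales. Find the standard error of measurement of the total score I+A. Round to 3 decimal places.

11.763

Var(total) = 401.48 + 65.504 = 466.984.
True-score variance = 263.112 + 65.504 = 328.616, so reliability = 0.7037.
Error variance = 466.984 − 328.616 = 138.368; SEM = √138.368 = 11.763.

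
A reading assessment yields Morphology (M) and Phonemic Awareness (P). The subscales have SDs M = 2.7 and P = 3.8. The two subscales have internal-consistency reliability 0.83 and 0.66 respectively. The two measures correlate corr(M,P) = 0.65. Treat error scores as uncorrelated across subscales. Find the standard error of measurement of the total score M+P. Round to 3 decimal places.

Var(total) = 21.73 + 13.338 = 35.068.
True-score variance = 15.5811 + 13.338 = 28.9191, so reliability = 0.8247.
Error variance = 35.068 − 28.9191 = 6.1489; SEM = √6.1489 = 2.480.

2.480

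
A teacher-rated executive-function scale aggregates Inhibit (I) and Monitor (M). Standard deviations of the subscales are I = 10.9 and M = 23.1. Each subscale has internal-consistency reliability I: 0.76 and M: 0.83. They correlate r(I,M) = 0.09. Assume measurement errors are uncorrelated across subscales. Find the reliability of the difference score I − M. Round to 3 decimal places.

0.804

Var(I−M) = 10.9² + 23.1² − 2·10.9·23.1·0.09 = 652.42 − 45.3222 = 607.098.
Under uncorrelated errors the observed covariances equal the true-score covariances, so only the own-variance terms attenuate.
True-score variance = [10.9²·0.76 + 23.1²·0.83] − 45.3222 = 533.192 − 45.3222 = 487.87.
Reliability = 487.87 / 607.098 = 0.804.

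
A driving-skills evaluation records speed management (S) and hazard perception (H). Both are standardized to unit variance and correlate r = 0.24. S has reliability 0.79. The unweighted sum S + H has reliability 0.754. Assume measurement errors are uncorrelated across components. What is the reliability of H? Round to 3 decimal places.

Var(S+H) = 2 + 2·0.24 = 2.480.
True-score variance = ρ_S + ρ_H + 2·0.24, so 0.754 = (0.79 + ρ_H + 0.48) / 2.480.
ρ_H = 0.754·2.480 − 0.79 − 0.48 = 0.600.

0.600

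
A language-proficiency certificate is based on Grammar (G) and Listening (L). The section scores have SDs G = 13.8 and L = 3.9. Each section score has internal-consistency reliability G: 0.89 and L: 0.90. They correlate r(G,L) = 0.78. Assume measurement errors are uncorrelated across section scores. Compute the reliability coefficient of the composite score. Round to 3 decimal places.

Var(G+L) = 13.8² + 3.9² + 2·[13.8·3.9·0.78] = 205.65 + 83.9592 = 289.609.
Because errors are independent across components, Cov(Tᵢ,Tⱼ) = Cov(Xᵢ,Xⱼ); the off-diagonal part of the true-score variance is the same as above.
True-score variance = [13.8²·0.89 + 3.9²·0.90] + 83.9592 = 183.181 + 83.9592 = 267.14.
Reliability = 267.14 / 289.609 = 0.922.

0.922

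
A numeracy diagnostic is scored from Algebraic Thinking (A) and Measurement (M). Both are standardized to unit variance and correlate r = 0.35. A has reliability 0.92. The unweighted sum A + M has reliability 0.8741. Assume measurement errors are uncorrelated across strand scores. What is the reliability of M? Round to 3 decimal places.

Var(A+M) = 2 + 2·0.35 = 2.700.
True-score variance = ρ_A + ρ_M + 2·0.35, so 0.8741 = (0.92 + ρ_M + 0.70) / 2.700.
ρ_M = 0.8741·2.700 − 0.92 − 0.70 = 0.740.

0.740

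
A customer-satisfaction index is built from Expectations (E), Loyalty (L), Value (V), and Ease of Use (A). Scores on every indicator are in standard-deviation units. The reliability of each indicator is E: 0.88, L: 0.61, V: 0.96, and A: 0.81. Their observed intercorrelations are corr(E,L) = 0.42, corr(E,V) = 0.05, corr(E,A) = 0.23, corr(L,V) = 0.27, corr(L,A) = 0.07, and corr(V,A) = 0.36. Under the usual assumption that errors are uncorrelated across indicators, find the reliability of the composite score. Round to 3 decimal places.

Var(E+L+V+A) = 4 + 2·[0.42 + 0.05 + 0.23 + 0.27 + 0.07 + 0.36] = 4 + 2.8 = 6.8.
Because errors are independent across components, Cov(Tᵢ,Tⱼ) = Cov(Xᵢ,Xⱼ); the off-diagonal part of the true-score variance is the same as above.
True-score variance = [0.88 + 0.61 + 0.96 + 0.81] + 2.8 = 3.26 + 2.8 = 6.06.
Reliability = 6.06 / 6.8 = 0.891.

0.891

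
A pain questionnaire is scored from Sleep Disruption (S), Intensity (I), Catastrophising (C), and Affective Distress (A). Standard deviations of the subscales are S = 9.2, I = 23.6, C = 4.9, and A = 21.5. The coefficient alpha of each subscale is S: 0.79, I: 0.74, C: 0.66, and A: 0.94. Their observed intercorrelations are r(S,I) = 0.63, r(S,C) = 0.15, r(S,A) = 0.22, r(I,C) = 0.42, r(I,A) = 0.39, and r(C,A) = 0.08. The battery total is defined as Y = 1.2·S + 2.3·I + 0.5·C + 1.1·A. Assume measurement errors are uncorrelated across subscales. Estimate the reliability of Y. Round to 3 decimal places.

0.853

Var(Y) = 1.2²·9.2² + 2.3²·23.6² + 0.5²·4.9² + 1.1²·21.5² + 2·[2.76·9.2·23.6·0.63 + 0.6·9.2·4.9·0.15 + 1.32·9.2·21.5·0.22 + 1.15·23.6·4.9·0.42 + 2.53·23.6·21.5·0.39 + 0.55·4.9·21.5·0.08] = 3633.52 + 2000.34 = 5633.86.
Under uncorrelated errors the observed covariances equal the true-score covariances, so only the own-variance terms attenuate.
True-score variance = [1.2²·9.2²·0.79 + 2.3²·23.6²·0.74 + 0.5²·4.9²·0.66 + 1.1²·21.5²·0.94] + 2000.34 = 2806.29 + 2000.34 = 4806.62.
Reliability = 4806.62 / 5633.86 = 0.853.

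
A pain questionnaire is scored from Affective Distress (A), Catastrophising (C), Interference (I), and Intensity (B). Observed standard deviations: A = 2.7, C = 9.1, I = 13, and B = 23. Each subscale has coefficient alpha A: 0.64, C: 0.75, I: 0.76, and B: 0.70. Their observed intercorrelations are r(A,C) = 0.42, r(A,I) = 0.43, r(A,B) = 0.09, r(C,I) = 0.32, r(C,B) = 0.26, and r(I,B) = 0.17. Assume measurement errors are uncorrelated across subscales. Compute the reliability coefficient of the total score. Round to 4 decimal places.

0.8041

Var(A+C+I+B) = 2.7² + 9.1² + 13² + 23² + 2·[2.7·9.1·0.42 + 2.7·13·0.43 + 2.7·23·0.09 + 9.1·13·0.32 + 9.1·23·0.26 + 13·23·0.17] = 788.1 + 348.211 = 1136.31.
Because errors are independent across components, Cov(Tᵢ,Tⱼ) = Cov(Xᵢ,Xⱼ); the off-diagonal part of the true-score variance is the same as above.
True-score variance = [2.7²·0.64 + 9.1²·0.75 + 13²·0.76 + 23²·0.70] + 348.211 = 565.513 + 348.211 = 913.724.
Reliability = 913.724 / 1136.31 = 0.8041.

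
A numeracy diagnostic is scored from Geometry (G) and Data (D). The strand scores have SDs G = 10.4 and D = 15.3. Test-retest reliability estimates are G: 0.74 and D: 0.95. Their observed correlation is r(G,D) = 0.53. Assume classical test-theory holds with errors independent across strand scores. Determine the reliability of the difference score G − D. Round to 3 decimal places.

0.771

Var(G−D) = 10.4² + 15.3² − 2·10.4·15.3·0.53 = 342.25 − 168.667 = 173.583.
With uncorrelated errors the cross-covariances are all true-score covariance, so they carry over unchanged; only the diagonal terms shrink to ρᵢσᵢ².
True-score variance = [10.4²·0.74 + 15.3²·0.95] − 168.667 = 302.424 − 168.667 = 133.757.
Reliability = 133.757 / 173.583 = 0.771.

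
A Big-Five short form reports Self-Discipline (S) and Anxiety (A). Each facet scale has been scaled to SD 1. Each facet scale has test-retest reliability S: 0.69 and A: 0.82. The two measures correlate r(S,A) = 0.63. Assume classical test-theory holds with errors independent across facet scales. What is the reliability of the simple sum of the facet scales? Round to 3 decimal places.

Var(S+A) = 2 + 2·[0.63] = 2 + 1.26 = 3.26.
With uncorrelated errors the cross-covariances are all true-score covariance, so they carry over unchanged; only the diagonal terms shrink to ρᵢσᵢ².
True-score variance = [0.69 + 0.82] + 1.26 = 1.51 + 1.26 = 2.77.
Reliability = 2.77 / 3.26 = 0.850.

0.850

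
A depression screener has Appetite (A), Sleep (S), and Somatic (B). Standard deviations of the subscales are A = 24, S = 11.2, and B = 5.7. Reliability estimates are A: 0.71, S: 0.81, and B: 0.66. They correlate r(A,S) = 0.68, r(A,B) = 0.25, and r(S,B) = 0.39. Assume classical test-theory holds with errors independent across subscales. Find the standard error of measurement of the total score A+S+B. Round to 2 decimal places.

Var(total) = 733.93 + 483.763 = 1217.69.
True-score variance = 532.01 + 483.763 = 1015.77, so reliability = 0.8342.
Error variance = 1217.69 − 1015.77 = 201.92; SEM = √201.92 = 14.21.

14.21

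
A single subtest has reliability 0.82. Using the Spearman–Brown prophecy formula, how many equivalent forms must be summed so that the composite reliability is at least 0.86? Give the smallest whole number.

k ≥ ρ*(1−ρ₁)/(ρ₁(1−ρ*)) = 0.86·0.18 / (0.82·0.14) = 1.348.
Smallest integer k = 2.

2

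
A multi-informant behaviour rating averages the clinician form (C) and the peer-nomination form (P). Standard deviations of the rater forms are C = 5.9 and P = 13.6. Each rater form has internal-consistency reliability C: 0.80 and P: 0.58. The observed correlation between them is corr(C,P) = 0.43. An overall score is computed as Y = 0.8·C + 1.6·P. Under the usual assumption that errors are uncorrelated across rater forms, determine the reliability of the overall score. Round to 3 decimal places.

Var(Y) = 0.8²·5.9² + 1.6²·13.6² + 2·[1.28·5.9·13.6·0.43] = 495.776 + 88.3282 = 584.104.
Under uncorrelated errors the observed covariances equal the true-score covariances, so only the own-variance terms attenuate.
True-score variance = [0.8²·5.9²·0.80 + 1.6²·13.6²·0.58] + 88.3282 = 292.451 + 88.3282 = 380.78.
Reliability = 380.78 / 584.104 = 0.652.

0.652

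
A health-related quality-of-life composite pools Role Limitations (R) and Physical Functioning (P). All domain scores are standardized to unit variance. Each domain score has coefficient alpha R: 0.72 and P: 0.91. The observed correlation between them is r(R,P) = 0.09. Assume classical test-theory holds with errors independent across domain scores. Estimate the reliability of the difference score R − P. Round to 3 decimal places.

Var(R−P) = 1 + 1 − 2·0.09 = 2 − 0.18 = 1.82.
Under uncorrelated errors the observed covariances equal the true-score covariances, so only the own-variance terms attenuate.
True-score variance = [0.72 + 0.91] − 0.18 = 1.63 − 0.18 = 1.45.
Reliability = 1.45 / 1.82 = 0.797.

0.797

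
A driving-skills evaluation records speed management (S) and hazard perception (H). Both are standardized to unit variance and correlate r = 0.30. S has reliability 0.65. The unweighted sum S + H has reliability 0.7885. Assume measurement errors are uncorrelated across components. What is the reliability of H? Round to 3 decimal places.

Var(S+H) = 2 + 2·0.30 = 2.600.
True-score variance = ρ_S + ρ_H + 2·0.30, so 0.7885 = (0.65 + ρ_H + 0.60) / 2.600.
ρ_H = 0.7885·2.600 − 0.65 − 0.60 = 0.800.

0.800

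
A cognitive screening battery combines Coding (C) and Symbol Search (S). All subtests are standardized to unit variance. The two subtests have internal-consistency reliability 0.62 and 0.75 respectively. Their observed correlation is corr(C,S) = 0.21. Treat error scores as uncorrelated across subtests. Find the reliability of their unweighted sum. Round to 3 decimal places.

0.740

Var(C+S) = 2 + 2·[0.21] = 2 + 0.42 = 2.42.
With uncorrelated errors the cross-covariances are all true-score covariance, so they carry over unchanged; only the diagonal terms shrink to ρᵢσᵢ².
True-score variance = [0.62 + 0.75] + 0.42 = 1.37 + 0.42 = 1.79.
Reliability = 1.79 / 2.42 = 0.740.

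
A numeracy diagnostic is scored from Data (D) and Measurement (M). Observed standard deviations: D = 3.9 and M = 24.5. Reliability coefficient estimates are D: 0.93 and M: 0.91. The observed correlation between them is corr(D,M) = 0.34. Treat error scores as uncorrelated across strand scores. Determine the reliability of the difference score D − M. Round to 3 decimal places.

0.900

Var(D−M) = 3.9² + 24.5² − 2·3.9·24.5·0.34 = 615.46 − 64.974 = 550.486.
Under uncorrelated errors the observed covariances equal the true-score covariances, so only the own-variance terms attenuate.
True-score variance = [3.9²·0.93 + 24.5²·0.91] − 64.974 = 560.373 − 64.974 = 495.399.
Reliability = 495.399 / 550.486 = 0.900.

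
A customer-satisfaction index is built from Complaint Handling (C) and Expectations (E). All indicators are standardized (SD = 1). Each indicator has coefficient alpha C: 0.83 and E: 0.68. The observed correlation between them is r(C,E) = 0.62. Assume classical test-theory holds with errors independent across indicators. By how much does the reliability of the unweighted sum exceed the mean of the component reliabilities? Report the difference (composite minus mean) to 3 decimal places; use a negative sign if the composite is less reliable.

Var(sum) = 2 + 1.24 = 3.24; true-score variance = 1.51 + 1.24 = 2.75; composite reliability = 0.8488.
Mean component reliability = 0.7550.
Difference = 0.8488 − 0.7550 = 0.094.

0.094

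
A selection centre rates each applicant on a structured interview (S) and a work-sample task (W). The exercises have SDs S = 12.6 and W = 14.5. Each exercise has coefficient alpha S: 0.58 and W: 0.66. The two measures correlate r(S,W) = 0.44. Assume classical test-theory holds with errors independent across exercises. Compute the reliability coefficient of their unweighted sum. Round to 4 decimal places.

0.7392

Var(S+W) = 12.6² + 14.5² + 2·[12.6·14.5·0.44] = 369.01 + 160.776 = 529.786.
With uncorrelated errors the cross-covariances are all true-score covariance, so they carry over unchanged; only the diagonal terms shrink to ρᵢσᵢ².
True-score variance = [12.6²·0.58 + 14.5²·0.66] + 160.776 = 230.846 + 160.776 = 391.622.
Reliability = 391.622 / 529.786 = 0.7392.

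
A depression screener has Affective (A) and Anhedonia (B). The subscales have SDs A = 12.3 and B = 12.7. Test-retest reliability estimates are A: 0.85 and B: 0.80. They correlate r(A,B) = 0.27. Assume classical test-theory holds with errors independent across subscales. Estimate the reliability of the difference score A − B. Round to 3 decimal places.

0.759

Var(A−B) = 12.3² + 12.7² − 2·12.3·12.7·0.27 = 312.58 − 84.3534 = 228.227.
Because errors are independent across components, Cov(Tᵢ,Tⱼ) = Cov(Xᵢ,Xⱼ); the off-diagonal part of the true-score variance is the same as above.
True-score variance = [12.3²·0.85 + 12.7²·0.80] − 84.3534 = 257.629 − 84.3534 = 173.275.
Reliability = 173.275 / 228.227 = 0.759.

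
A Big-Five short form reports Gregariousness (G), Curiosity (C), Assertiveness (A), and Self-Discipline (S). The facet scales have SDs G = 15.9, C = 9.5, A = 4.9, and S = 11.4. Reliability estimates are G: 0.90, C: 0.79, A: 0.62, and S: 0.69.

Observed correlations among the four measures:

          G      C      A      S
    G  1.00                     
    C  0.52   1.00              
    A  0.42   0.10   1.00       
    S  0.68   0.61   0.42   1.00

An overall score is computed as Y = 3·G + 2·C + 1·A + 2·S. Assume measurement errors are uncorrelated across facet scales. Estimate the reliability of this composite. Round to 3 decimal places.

Var(Y) = 3²·15.9² + 2²·9.5² + 4.9² + 2²·11.4² + 2·[6·15.9·9.5·0.52 + 3·15.9·4.9·0.42 + 6·15.9·11.4·0.68 + 2·9.5·4.9·0.10 + 4·9.5·11.4·0.61 + 2·4.9·11.4·0.42] = 3180.14 + 3258.94 = 6439.08.
Under uncorrelated errors the observed covariances equal the true-score covariances, so only the own-variance terms attenuate.
True-score variance = [3²·15.9²·0.90 + 2²·9.5²·0.79 + 4.9²·0.62 + 2²·11.4²·0.69] + 3258.94 = 2706.53 + 3258.94 = 5965.46.
Reliability = 5965.46 / 6439.08 = 0.926.

0.926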